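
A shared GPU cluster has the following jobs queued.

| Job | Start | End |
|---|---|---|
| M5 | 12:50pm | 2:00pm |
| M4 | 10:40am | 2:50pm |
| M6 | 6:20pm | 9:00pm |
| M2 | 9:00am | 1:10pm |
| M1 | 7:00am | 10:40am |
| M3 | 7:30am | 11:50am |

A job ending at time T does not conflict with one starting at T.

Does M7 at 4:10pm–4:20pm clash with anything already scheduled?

M1: ends 10:40am at or before M7 starts 4:10pm → clear.
M3: ends 11:50am at or before M7 starts 4:10pm → clear.
M2: ends 1:10pm at or before M7 starts 4:10pm → clear.
M4: ends 2:50pm at or before M7 starts 4:10pm → clear.
M5: ends 2:00pm at or before M7 starts 4:10pm → clear.
M6: starts 6:20pm at or after M7 ends 4:20pm → clear.

No — it doesn't clash with anything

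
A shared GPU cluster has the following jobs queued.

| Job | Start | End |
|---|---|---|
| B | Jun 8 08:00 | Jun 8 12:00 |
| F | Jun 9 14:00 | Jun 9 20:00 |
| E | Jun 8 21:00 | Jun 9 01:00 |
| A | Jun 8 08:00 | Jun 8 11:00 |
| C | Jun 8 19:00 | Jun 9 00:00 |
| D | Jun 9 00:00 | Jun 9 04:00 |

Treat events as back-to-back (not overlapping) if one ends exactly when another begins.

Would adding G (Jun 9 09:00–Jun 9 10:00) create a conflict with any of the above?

A: ends Jun 8 11:00 at or before G starts Jun 9 09:00 → clear.
B: ends Jun 8 12:00 at or before G starts Jun 9 09:00 → clear.
C: ends Jun 9 00:00 at or before G starts Jun 9 09:00 → clear.
E: ends Jun 9 01:00 at or before G starts Jun 9 09:00 → clear.
D: ends Jun 9 04:00 at or before G starts Jun 9 09:00 → clear.
F: starts Jun 9 14:00 at or after G ends Jun 9 10:00 → clear.

No — it doesn't clash with anything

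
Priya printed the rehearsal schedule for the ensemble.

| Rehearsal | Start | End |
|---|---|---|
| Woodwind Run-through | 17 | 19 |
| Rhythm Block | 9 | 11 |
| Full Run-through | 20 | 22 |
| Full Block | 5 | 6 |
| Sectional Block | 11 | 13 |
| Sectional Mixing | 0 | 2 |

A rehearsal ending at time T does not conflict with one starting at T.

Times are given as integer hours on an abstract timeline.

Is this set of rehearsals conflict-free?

Yes

Two intervals overlap when each starts before the other ends.
Sorted by start: Sectional Mixing, Full Block, Rhythm Block, Sectional Block, Woodwind Run-through, Full Run-through.
Full Block starts after Sectional Mixing ends, so Sectional Mixing has no further overlaps.
Rhythm Block starts after Full Block ends, so Full Block has no further overlaps.
Sectional Block starts exactly when Rhythm Block ends (back-to-back, no overlap), so Rhythm Block has no further overlaps.
Woodwind Run-through starts after Sectional Block ends, so Sectional Block has no further overlaps.
Full Run-through starts after Woodwind Run-through ends.
Every pair is clear; the schedule has no overlaps.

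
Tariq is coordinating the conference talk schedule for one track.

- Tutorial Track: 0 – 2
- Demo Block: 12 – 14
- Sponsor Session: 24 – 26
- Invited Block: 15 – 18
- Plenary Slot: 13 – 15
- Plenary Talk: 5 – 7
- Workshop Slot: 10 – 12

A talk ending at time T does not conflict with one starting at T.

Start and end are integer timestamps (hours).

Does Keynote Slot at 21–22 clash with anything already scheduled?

No — it doesn't clash with anything

Tutorial Track: ends 2 at or before Keynote Slot starts 21 → clear.
Plenary Talk: ends 7 at or before Keynote Slot starts 21 → clear.
Workshop Slot: ends 12 at or before Keynote Slot starts 21 → clear.
Demo Block: ends 14 at or before Keynote Slot starts 21 → clear.
Plenary Slot: ends 15 at or before Keynote Slot starts 21 → clear.
Invited Block: ends 18 at or before Keynote Slot starts 21 → clear.
Sponsor Session: starts 24 at or after Keynote Slot ends 22 → clear.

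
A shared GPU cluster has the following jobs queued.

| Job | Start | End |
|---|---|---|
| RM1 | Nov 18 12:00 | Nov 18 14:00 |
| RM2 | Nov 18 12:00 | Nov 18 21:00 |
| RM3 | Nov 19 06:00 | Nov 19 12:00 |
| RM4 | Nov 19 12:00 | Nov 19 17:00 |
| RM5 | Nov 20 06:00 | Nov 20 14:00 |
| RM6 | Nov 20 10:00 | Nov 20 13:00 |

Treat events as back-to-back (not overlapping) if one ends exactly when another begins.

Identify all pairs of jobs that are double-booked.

RM1 & RM2, RM5 & RM6

Sorted by start: RM1, RM2, RM3, RM4, RM5, RM6.
RM2 starts before RM1 ends → RM1 and RM2 overlap.
RM3 starts after RM1 ends — done with RM1.
RM3 starts after RM2 ends — done with RM2.
RM4 starts exactly when RM3 ends (back-to-back, no overlap) — done with RM3.
RM5 starts after RM4 ends — done with RM4.
RM6 starts before RM5 ends → RM5 and RM6 overlap.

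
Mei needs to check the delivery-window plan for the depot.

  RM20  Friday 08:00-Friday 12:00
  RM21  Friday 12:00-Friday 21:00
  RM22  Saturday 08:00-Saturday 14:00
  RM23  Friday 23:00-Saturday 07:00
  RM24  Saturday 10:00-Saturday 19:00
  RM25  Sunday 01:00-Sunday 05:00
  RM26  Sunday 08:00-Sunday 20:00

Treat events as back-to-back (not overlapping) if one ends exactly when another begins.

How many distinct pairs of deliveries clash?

1

Sorted by start: RM20, RM21, RM23, RM22, RM24, RM25, RM26.
RM21 starts exactly when RM20 ends (back-to-back, no overlap), so nothing later overlaps RM20 either.
RM23 starts after RM21 ends, so nothing later overlaps RM21 either.
RM22 starts after RM23 ends, so nothing later overlaps RM23 either.
RM24 starts before RM22 ends → RM22 and RM24 overlap.
RM25 starts after RM22 ends, so nothing later overlaps RM22 either.
RM25 starts after RM24 ends, so nothing later overlaps RM24 either.
RM26 starts after RM25 ends.
Overlapping pairs: RM22 & RM24 — 1 in total.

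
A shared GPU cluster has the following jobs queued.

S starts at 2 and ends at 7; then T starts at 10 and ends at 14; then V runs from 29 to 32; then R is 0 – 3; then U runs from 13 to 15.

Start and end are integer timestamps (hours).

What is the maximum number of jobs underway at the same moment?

2

Sweep the timeline, counting +1 at each start and −1 at each end (ends before starts at a tie):
0 start R → 1
2 start S → 2
3 end R → 1
7 end S → 0
10 start T → 1
13 start U → 2
14 end T → 1
15 end U → 0
29 start V → 1
32 end V → 0
Peak is 2, at 2 (R, S).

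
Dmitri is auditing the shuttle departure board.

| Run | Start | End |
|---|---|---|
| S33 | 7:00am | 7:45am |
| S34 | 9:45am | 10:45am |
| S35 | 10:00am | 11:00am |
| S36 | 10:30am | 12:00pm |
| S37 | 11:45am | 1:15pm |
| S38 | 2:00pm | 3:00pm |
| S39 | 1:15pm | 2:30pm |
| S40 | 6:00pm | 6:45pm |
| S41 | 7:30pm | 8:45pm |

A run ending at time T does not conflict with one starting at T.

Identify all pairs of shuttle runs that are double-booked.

S34 & S35, S34 & S36, S35 & S36, S36 & S37, S38 & S39

Two intervals overlap when each starts before the other ends.
Sorted by start: S33, S34, S35, S36, S37, S39, S38, S40, S41.
S34 starts after S33 ends, so S33 has no further overlaps.
S35 starts before S34 ends → S34 and S35 overlap.
S36 starts before S34 ends → S34 and S36 overlap.
S37 starts after S34 ends, so S34 has no further overlaps.
S36 starts before S35 ends → S35 and S36 overlap.
S37 starts after S35 ends, so S35 has no further overlaps.
S37 starts before S36 ends → S36 and S37 overlap.
S39 starts after S36 ends, so S36 has no further overlaps.
S39 starts exactly when S37 ends (back-to-back, no overlap), so S37 has no further overlaps.
S38 starts before S39 ends → S39 and S38 overlap.
S40 starts after S39 ends, so S39 has no further overlaps.
S40 starts after S38 ends, so S38 has no further overlaps.
S41 starts after S40 ends.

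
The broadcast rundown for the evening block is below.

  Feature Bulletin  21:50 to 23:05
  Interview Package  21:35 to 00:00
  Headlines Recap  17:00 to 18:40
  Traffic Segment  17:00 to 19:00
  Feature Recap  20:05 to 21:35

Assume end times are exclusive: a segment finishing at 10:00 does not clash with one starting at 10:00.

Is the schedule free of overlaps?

Sorted by start: Headlines Recap, Traffic Segment, Feature Recap, Interview Package, Feature Bulletin.
Traffic Segment starts before Headlines Recap ends → Headlines Recap and Traffic Segment overlap.
That's a conflict, so the schedule is not conflict-free.

No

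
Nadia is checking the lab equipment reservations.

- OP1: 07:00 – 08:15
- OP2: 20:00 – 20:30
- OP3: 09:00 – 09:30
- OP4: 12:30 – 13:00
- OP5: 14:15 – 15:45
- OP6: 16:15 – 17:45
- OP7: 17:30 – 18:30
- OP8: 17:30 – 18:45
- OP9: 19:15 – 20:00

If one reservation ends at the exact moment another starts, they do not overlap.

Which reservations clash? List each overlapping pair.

Sorted by start: OP1, OP3, OP4, OP5, OP6, OP7, OP8, OP9, OP2.
OP3 starts after OP1 ends, so nothing later overlaps OP1 either.
OP4 starts after OP3 ends, so nothing later overlaps OP3 either.
OP5 starts after OP4 ends, so nothing later overlaps OP4 either.
OP6 starts after OP5 ends, so nothing later overlaps OP5 either.
OP7 starts before OP6 ends → OP6 and OP7 overlap.
OP8 starts before OP6 ends → OP6 and OP8 overlap.
OP9 starts after OP6 ends, so nothing later overlaps OP6 either.
OP8 starts before OP7 ends → OP7 and OP8 overlap.
OP9 starts after OP7 ends, so nothing later overlaps OP7 either.
OP9 starts after OP8 ends, so nothing later overlaps OP8 either.
OP2 starts exactly when OP9 ends (back-to-back, no overlap).

OP6 & OP7, OP6 & OP8, OP7 & OP8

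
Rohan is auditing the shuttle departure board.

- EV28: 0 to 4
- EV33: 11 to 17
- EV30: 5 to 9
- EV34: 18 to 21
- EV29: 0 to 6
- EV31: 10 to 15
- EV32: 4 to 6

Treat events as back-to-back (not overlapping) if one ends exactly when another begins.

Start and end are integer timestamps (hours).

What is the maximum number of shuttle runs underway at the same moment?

3

Sweep the timeline, counting +1 at each start and −1 at each end (ends before starts at a tie):
0 start EV28 → 1
0 start EV29 → 2
4 end EV28 → 1
4 start EV32 → 2
5 start EV30 → 3
6 end EV29 → 2
6 end EV32 → 1
9 end EV30 → 0
10 start EV31 → 1
11 start EV33 → 2
15 end EV31 → 1
17 end EV33 → 0
18 start EV34 → 1
21 end EV34 → 0
Peak is 3, at 5 (EV29, EV30, EV32).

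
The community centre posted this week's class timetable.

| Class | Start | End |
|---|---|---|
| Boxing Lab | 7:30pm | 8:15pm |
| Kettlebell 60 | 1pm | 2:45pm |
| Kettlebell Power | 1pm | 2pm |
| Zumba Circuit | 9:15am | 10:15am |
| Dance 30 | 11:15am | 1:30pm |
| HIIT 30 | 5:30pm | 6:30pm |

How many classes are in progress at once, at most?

3

Sweep the timeline, counting +1 at each start and −1 at each end (ends before starts at a tie):
9:15am start Zumba Circuit → 1
10:15am end Zumba Circuit → 0
11:15am start Dance 30 → 1
1pm start Kettlebell 60 → 2
1pm start Kettlebell Power → 3
1:30pm end Dance 30 → 2
2pm end Kettlebell Power → 1
2:45pm end Kettlebell 60 → 0
5:30pm start HIIT 30 → 1
6:30pm end HIIT 30 → 0
7:30pm start Boxing Lab → 1
8:15pm end Boxing Lab → 0
Peak is 3, at 1pm (Dance 30, Kettlebell 60, Kettlebell Power).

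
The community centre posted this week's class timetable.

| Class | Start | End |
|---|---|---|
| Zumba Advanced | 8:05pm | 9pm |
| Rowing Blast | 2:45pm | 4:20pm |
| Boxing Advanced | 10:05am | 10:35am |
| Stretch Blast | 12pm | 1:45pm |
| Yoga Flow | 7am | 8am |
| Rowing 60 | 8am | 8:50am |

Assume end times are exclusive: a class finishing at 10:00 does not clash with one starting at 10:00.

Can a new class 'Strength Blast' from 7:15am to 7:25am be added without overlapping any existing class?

No — it overlaps Yoga Flow

Yoga Flow: starts 7am before Strength Blast ends 7:25am, and ends 8am after Strength Blast starts 7:15am → overlap.
Rowing 60: starts 8am at or after Strength Blast ends 7:25am → clear.
Boxing Advanced: starts 10:05am at or after Strength Blast ends 7:25am → clear.
Stretch Blast: starts 12pm at or after Strength Blast ends 7:25am → clear.
Rowing Blast: starts 2:45pm at or after Strength Blast ends 7:25am → clear.
Zumba Advanced: starts 8:05pm at or after Strength Blast ends 7:25am → clear.
Strength Blast overlaps Yoga Flow.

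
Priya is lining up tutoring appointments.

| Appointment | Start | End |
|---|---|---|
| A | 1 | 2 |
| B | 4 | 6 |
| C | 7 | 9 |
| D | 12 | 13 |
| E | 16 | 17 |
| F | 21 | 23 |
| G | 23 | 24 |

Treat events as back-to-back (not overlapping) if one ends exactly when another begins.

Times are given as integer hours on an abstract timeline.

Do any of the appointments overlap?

No

Two intervals overlap when each starts before the other ends.
Sorted by start: A, B, C, D, E, F, G.
B starts after A ends, so nothing later overlaps A either.
C starts after B ends, so nothing later overlaps B either.
D starts after C ends, so nothing later overlaps C either.
E starts after D ends, so nothing later overlaps D either.
F starts after E ends, so nothing later overlaps E either.
G starts exactly when F ends (back-to-back, no overlap).
Every pair is clear; the schedule has no overlaps.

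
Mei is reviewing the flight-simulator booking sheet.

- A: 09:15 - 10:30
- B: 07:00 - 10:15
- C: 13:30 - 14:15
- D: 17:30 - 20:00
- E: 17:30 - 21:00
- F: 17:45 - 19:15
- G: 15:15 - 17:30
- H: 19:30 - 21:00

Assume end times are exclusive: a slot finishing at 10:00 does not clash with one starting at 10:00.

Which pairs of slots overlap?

A & B, D & E, D & F, D & H, E & F, E & H

Sorted by start: B, A, C, G, D, E, F, H.
A starts before B ends → B and A overlap.
C starts after B ends — done with B.
C starts after A ends — done with A.
G starts after C ends — done with C.
D starts exactly when G ends (back-to-back, no overlap) — done with G.
E starts before D ends → D and E overlap.
F starts before D ends → D and F overlap.
H starts before D ends → D and H overlap.
F starts before E ends → E and F overlap.
H starts before E ends → E and H overlap.
H starts after F ends.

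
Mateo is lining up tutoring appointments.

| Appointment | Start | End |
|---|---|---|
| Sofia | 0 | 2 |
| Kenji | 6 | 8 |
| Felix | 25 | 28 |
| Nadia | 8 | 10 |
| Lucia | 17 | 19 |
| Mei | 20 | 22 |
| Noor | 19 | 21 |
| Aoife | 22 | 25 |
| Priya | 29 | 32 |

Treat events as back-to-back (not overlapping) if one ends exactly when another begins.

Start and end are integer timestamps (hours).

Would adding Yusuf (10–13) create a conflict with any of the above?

Sofia: ends 2 at or before Yusuf starts 10 → clear.
Kenji: ends 8 at or before Yusuf starts 10 → clear.
Nadia: ends 10 at or before Yusuf starts 10 → clear.
Lucia: starts 17 at or after Yusuf ends 13 → clear.
Noor: starts 19 at or after Yusuf ends 13 → clear.
Mei: starts 20 at or after Yusuf ends 13 → clear.
Aoife: starts 22 at or after Yusuf ends 13 → clear.
Felix: starts 25 at or after Yusuf ends 13 → clear.
Priya: starts 29 at or after Yusuf ends 13 → clear.

No — it doesn't clash with anything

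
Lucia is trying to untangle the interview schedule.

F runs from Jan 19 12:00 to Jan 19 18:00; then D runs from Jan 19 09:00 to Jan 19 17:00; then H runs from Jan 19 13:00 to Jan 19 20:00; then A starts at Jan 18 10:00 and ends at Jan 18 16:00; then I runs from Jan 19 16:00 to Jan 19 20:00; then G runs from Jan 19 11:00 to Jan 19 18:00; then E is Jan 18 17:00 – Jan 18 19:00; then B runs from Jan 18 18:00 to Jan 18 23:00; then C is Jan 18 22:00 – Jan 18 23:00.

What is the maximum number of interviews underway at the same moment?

5

Sweep the timeline, counting +1 at each start and −1 at each end (ends before starts at a tie):
Jan 18 10:00 start A → 1
Jan 18 16:00 end A → 0
Jan 18 17:00 start E → 1
Jan 18 18:00 start B → 2
Jan 18 19:00 end E → 1
Jan 18 22:00 start C → 2
Jan 18 23:00 end B → 1
Jan 18 23:00 end C → 0
Jan 19 09:00 start D → 1
Jan 19 11:00 start G → 2
Jan 19 12:00 start F → 3
Jan 19 13:00 start H → 4
Jan 19 16:00 start I → 5
Jan 19 17:00 end D → 4
Jan 19 18:00 end F → 3
Jan 19 18:00 end G → 2
Jan 19 20:00 end H → 1
Jan 19 20:00 end I → 0
Peak is 5, at Jan 19 16:00 (D, F, G, H, I).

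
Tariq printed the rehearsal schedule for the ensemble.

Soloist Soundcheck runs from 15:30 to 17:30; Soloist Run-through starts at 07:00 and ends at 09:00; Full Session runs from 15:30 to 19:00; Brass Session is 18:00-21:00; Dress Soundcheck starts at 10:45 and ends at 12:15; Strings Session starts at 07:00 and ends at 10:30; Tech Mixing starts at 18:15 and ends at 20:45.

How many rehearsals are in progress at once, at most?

3

Sweep the timeline, counting +1 at each start and −1 at each end (ends before starts at a tie):
07:00 start Soloist Run-through → 1
07:00 start Strings Session → 2
09:00 end Soloist Run-through → 1
10:30 end Strings Session → 0
10:45 start Dress Soundcheck → 1
12:15 end Dress Soundcheck → 0
15:30 start Full Session → 1
15:30 start Soloist Soundcheck → 2
17:30 end Soloist Soundcheck → 1
18:00 start Brass Session → 2
18:15 start Tech Mixing → 3
19:00 end Full Session → 2
20:45 end Tech Mixing → 1
21:00 end Brass Session → 0
Peak is 3, at 18:15 (Brass Session, Full Session, Tech Mixing).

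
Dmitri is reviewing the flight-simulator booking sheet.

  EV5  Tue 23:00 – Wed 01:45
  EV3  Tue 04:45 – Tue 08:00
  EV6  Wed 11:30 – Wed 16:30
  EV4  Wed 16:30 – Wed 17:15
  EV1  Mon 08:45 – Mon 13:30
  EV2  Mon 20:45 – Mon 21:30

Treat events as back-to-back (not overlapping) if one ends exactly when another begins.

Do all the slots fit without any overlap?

Sorted by start: EV1, EV2, EV3, EV5, EV6, EV4.
EV2 starts after EV1 ends — done with EV1.
EV3 starts after EV2 ends — done with EV2.
EV5 starts after EV3 ends — done with EV3.
EV6 starts after EV5 ends — done with EV5.
EV4 starts exactly when EV6 ends (back-to-back, no overlap).
Every pair is clear; the schedule has no overlaps.

Yes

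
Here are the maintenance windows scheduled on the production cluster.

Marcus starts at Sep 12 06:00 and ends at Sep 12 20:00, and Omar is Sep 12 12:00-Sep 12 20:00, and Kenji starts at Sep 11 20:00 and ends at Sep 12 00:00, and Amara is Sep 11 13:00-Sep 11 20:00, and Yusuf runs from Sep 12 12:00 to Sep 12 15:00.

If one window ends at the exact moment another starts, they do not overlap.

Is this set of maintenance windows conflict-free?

No

Sorted by start: Amara, Kenji, Marcus, Omar, Yusuf.
Kenji starts exactly when Amara ends (back-to-back, no overlap), so Amara has no further overlaps.
Marcus starts after Kenji ends, so Kenji has no further overlaps.
Omar starts before Marcus ends → Marcus and Omar overlap.
That's a conflict, so the schedule is not conflict-free.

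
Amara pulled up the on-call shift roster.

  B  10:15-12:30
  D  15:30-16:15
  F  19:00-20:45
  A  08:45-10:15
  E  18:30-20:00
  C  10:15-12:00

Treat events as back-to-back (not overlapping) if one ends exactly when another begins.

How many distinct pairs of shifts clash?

Check each pair: they overlap iff neither finishes before the other starts.
Sorted by start: A, B, C, D, E, F.
B starts exactly when A ends (back-to-back, no overlap), so nothing later overlaps A either.
C starts before B ends → B and C overlap.
D starts after B ends, so nothing later overlaps B either.
D starts after C ends, so nothing later overlaps C either.
E starts after D ends, so nothing later overlaps D either.
F starts before E ends → E and F overlap.
Overlapping pairs: B & C, E & F — 2 in total.

2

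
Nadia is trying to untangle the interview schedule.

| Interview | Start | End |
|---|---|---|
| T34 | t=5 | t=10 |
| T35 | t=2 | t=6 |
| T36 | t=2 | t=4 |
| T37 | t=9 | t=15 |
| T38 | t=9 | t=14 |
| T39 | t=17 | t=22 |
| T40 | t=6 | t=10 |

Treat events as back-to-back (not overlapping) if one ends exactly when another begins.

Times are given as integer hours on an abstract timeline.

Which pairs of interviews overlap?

T34 & T35, T34 & T37, T34 & T38, T34 & T40, T35 & T36, T37 & T38, T37 & T40, T38 & T40

Sorted by start: T35, T36, T34, T40, T37, T38, T39.
T36 starts before T35 ends → T35 and T36 overlap.
T34 starts before T35 ends → T35 and T34 overlap.
T40 starts exactly when T35 ends (back-to-back, no overlap) — done with T35.
T34 starts after T36 ends — done with T36.
T40 starts before T34 ends → T34 and T40 overlap.
T37 starts before T34 ends → T34 and T37 overlap.
T38 starts before T34 ends → T34 and T38 overlap.
T39 starts after T34 ends.
T37 starts before T40 ends → T40 and T37 overlap.
T38 starts before T40 ends → T40 and T38 overlap.
T39 starts after T40 ends.
T38 starts before T37 ends → T37 and T38 overlap.
T39 starts after T37 ends.
T39 starts after T38 ends.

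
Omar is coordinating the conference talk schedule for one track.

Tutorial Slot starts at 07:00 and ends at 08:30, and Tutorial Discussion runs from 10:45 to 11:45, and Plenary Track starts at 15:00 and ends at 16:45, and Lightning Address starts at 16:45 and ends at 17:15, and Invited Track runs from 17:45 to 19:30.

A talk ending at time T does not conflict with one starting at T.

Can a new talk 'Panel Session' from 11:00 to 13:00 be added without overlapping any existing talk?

No — it overlaps Tutorial Discussion

Tutorial Slot: ends 08:30 at or before Panel Session starts 11:00 → clear.
Tutorial Discussion: starts 10:45 before Panel Session ends 13:00, and ends 11:45 after Panel Session starts 11:00 → overlap.
Plenary Track: starts 15:00 at or after Panel Session ends 13:00 → clear.
Lightning Address: starts 16:45 at or after Panel Session ends 13:00 → clear.
Invited Track: starts 17:45 at or after Panel Session ends 13:00 → clear.
Panel Session overlaps Tutorial Discussion.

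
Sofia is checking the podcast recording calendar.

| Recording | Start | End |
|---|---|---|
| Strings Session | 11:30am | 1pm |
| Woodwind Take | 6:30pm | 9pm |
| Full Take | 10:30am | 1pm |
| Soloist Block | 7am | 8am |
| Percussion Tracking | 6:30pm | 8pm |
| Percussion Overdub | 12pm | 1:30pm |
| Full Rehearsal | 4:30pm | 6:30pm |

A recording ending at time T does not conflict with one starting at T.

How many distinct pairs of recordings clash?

Sorted by start: Soloist Block, Full Take, Strings Session, Percussion Overdub, Full Rehearsal, Percussion Tracking, Woodwind Take.
Full Take starts after Soloist Block ends — done with Soloist Block.
Strings Session starts before Full Take ends → Full Take and Strings Session overlap.
Percussion Overdub starts before Full Take ends → Full Take and Percussion Overdub overlap.
Full Rehearsal starts after Full Take ends — done with Full Take.
Percussion Overdub starts before Strings Session ends → Strings Session and Percussion Overdub overlap.
Full Rehearsal starts after Strings Session ends — done with Strings Session.
Full Rehearsal starts after Percussion Overdub ends — done with Percussion Overdub.
Percussion Tracking starts exactly when Full Rehearsal ends (back-to-back, no overlap) — done with Full Rehearsal.
Woodwind Take starts before Percussion Tracking ends → Percussion Tracking and Woodwind Take overlap.
Overlapping pairs: Full Take & Percussion Overdub, Full Take & Strings Session, Percussion Overdub & Strings Session, Percussion Tracking & Woodwind Take — 4 in total.

4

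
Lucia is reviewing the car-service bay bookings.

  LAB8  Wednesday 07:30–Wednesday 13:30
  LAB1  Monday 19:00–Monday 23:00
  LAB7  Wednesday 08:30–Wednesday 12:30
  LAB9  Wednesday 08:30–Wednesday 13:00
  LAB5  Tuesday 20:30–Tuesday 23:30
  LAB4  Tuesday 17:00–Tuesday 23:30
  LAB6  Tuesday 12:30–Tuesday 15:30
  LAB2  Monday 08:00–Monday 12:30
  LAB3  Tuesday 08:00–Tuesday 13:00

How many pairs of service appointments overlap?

5

Check each pair: they overlap iff neither finishes before the other starts.
Sorted by start: LAB2, LAB1, LAB3, LAB6, LAB4, LAB5, LAB8, LAB7, LAB9.
LAB1 starts after LAB2 ends; LAB2 is clear from here.
LAB3 starts after LAB1 ends; LAB1 is clear from here.
LAB6 starts before LAB3 ends → LAB3 and LAB6 overlap.
LAB4 starts after LAB3 ends; LAB3 is clear from here.
LAB4 starts after LAB6 ends; LAB6 is clear from here.
LAB5 starts before LAB4 ends → LAB4 and LAB5 overlap.
LAB8 starts after LAB4 ends; LAB4 is clear from here.
LAB8 starts after LAB5 ends; LAB5 is clear from here.
LAB7 starts before LAB8 ends → LAB8 and LAB7 overlap.
LAB9 starts before LAB8 ends → LAB8 and LAB9 overlap.
LAB9 starts before LAB7 ends → LAB7 and LAB9 overlap.
Overlapping pairs: LAB3 & LAB6, LAB4 & LAB5, LAB7 & LAB8, LAB7 & LAB9, LAB8 & LAB9 — 5 in total.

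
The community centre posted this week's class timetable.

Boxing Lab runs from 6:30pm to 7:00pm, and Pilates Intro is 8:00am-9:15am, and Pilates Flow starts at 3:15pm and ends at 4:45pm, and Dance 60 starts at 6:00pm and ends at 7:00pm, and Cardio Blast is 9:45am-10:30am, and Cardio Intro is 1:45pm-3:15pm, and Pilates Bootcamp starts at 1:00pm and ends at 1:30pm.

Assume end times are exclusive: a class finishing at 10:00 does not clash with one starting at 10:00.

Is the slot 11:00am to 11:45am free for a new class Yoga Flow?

Yes — the slot is free

Pilates Intro: ends 9:15am at or before Yoga Flow starts 11:00am → clear.
Cardio Blast: ends 10:30am at or before Yoga Flow starts 11:00am → clear.
Pilates Bootcamp: starts 1:00pm at or after Yoga Flow ends 11:45am → clear.
Cardio Intro: starts 1:45pm at or after Yoga Flow ends 11:45am → clear.
Pilates Flow: starts 3:15pm at or after Yoga Flow ends 11:45am → clear.
Dance 60: starts 6:00pm at or after Yoga Flow ends 11:45am → clear.
Boxing Lab: starts 6:30pm at or after Yoga Flow ends 11:45am → clear.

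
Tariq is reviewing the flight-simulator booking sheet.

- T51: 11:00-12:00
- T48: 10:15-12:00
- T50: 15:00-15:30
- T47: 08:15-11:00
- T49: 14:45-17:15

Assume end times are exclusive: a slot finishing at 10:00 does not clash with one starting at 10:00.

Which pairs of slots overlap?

Sorted by start: T47, T48, T51, T49, T50.
T48 starts before T47 ends → T47 and T48 overlap.
T51 starts exactly when T47 ends (back-to-back, no overlap); T47 is clear from here.
T51 starts before T48 ends → T48 and T51 overlap.
T49 starts after T48 ends; T48 is clear from here.
T49 starts after T51 ends; T51 is clear from here.
T50 starts before T49 ends → T49 and T50 overlap.

T47 & T48, T48 & T51, T49 & T50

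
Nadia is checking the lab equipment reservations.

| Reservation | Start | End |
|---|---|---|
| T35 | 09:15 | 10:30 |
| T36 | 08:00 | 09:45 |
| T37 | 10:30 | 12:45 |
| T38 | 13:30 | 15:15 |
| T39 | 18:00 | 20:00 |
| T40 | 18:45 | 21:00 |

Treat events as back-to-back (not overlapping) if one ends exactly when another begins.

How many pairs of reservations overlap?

2

Sorted by start: T36, T35, T37, T38, T39, T40.
T35 starts before T36 ends → T36 and T35 overlap.
T37 starts after T36 ends — done with T36.
T37 starts exactly when T35 ends (back-to-back, no overlap) — done with T35.
T38 starts after T37 ends — done with T37.
T39 starts after T38 ends — done with T38.
T40 starts before T39 ends → T39 and T40 overlap.
Overlapping pairs: T35 & T36, T39 & T40 — 2 in total.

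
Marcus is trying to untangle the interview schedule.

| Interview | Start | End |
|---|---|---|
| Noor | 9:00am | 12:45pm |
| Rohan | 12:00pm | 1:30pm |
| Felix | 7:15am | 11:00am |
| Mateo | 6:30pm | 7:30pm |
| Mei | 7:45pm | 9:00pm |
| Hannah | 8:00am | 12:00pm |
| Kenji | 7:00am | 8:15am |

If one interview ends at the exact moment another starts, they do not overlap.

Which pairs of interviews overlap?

Sorted by start: Kenji, Felix, Hannah, Noor, Rohan, Mateo, Mei.
Felix starts before Kenji ends → Kenji and Felix overlap.
Hannah starts before Kenji ends → Kenji and Hannah overlap.
Noor starts after Kenji ends, so Kenji has no further overlaps.
Hannah starts before Felix ends → Felix and Hannah overlap.
Noor starts before Felix ends → Felix and Noor overlap.
Rohan starts after Felix ends, so Felix has no further overlaps.
Noor starts before Hannah ends → Hannah and Noor overlap.
Rohan starts exactly when Hannah ends (back-to-back, no overlap), so Hannah has no further overlaps.
Rohan starts before Noor ends → Noor and Rohan overlap.
Mateo starts after Noor ends, so Noor has no further overlaps.
Mateo starts after Rohan ends, so Rohan has no further overlaps.
Mei starts after Mateo ends.

Felix & Hannah, Felix & Kenji, Felix & Noor, Hannah & Kenji, Hannah & Noor, Noor & Rohan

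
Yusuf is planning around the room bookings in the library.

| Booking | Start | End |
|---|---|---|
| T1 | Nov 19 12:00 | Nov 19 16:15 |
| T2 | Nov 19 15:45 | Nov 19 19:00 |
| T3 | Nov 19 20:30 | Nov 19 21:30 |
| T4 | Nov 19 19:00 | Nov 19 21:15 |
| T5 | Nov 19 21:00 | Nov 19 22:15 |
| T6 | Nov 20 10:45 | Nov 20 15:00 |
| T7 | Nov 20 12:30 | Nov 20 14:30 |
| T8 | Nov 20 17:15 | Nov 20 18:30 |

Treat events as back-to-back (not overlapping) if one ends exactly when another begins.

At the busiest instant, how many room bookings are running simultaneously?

Sweep the timeline, counting +1 at each start and −1 at each end (ends before starts at a tie):
Nov 19 12:00 start T1 → 1
Nov 19 15:45 start T2 → 2
Nov 19 16:15 end T1 → 1
Nov 19 19:00 end T2 → 0
Nov 19 19:00 start T4 → 1
Nov 19 20:30 start T3 → 2
Nov 19 21:00 start T5 → 3
Nov 19 21:15 end T4 → 2
Nov 19 21:30 end T3 → 1
Nov 19 22:15 end T5 → 0
Nov 20 10:45 start T6 → 1
Nov 20 12:30 start T7 → 2
Nov 20 14:30 end T7 → 1
Nov 20 15:00 end T6 → 0
Nov 20 17:15 start T8 → 1
Nov 20 18:30 end T8 → 0
Peak is 3, at Nov 19 21:00 (T3, T4, T5).

3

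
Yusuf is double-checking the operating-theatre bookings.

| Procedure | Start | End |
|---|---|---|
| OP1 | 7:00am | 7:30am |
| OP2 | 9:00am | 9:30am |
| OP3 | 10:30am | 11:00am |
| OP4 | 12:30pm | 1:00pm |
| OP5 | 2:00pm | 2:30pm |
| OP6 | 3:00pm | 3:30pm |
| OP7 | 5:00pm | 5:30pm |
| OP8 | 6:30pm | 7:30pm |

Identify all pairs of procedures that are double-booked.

Sorted by start: OP1, OP2, OP3, OP4, OP5, OP6, OP7, OP8.
OP2 starts after OP1 ends — done with OP1.
OP3 starts after OP2 ends — done with OP2.
OP4 starts after OP3 ends — done with OP3.
OP5 starts after OP4 ends — done with OP4.
OP6 starts after OP5 ends — done with OP5.
OP7 starts after OP6 ends — done with OP6.
OP8 starts after OP7 ends.

none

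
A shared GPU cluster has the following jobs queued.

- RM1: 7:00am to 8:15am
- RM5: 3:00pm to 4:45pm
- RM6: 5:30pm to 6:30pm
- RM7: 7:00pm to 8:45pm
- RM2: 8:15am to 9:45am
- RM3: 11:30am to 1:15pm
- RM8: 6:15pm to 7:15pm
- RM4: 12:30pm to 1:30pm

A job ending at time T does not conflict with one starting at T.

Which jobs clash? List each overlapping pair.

RM3 & RM4, RM6 & RM8, RM7 & RM8

Two intervals overlap when each starts before the other ends.
Sorted by start: RM1, RM2, RM3, RM4, RM5, RM6, RM8, RM7.
RM2 starts exactly when RM1 ends (back-to-back, no overlap); RM1 is clear from here.
RM3 starts after RM2 ends; RM2 is clear from here.
RM4 starts before RM3 ends → RM3 and RM4 overlap.
RM5 starts after RM3 ends; RM3 is clear from here.
RM5 starts after RM4 ends; RM4 is clear from here.
RM6 starts after RM5 ends; RM5 is clear from here.
RM8 starts before RM6 ends → RM6 and RM8 overlap.
RM7 starts after RM6 ends.
RM7 starts before RM8 ends → RM8 and RM7 overlap.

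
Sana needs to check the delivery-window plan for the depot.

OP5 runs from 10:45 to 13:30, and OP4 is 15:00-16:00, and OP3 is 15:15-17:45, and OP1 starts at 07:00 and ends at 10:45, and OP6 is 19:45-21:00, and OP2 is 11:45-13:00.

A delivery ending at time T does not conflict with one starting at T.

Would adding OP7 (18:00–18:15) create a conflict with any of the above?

No — it doesn't clash with anything

OP1: ends 10:45 at or before OP7 starts 18:00 → clear.
OP5: ends 13:30 at or before OP7 starts 18:00 → clear.
OP2: ends 13:00 at or before OP7 starts 18:00 → clear.
OP4: ends 16:00 at or before OP7 starts 18:00 → clear.
OP3: ends 17:45 at or before OP7 starts 18:00 → clear.
OP6: starts 19:45 at or after OP7 ends 18:15 → clear.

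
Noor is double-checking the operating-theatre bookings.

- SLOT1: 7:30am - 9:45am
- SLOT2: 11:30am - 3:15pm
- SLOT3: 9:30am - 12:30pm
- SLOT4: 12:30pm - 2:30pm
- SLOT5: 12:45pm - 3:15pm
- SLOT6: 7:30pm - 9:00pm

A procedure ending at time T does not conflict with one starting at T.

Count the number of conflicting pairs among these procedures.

Check each pair: they overlap iff neither finishes before the other starts.
Sorted by start: SLOT1, SLOT3, SLOT2, SLOT4, SLOT5, SLOT6.
SLOT3 starts before SLOT1 ends → SLOT1 and SLOT3 overlap.
SLOT2 starts after SLOT1 ends, so SLOT1 has no further overlaps.
SLOT2 starts before SLOT3 ends → SLOT3 and SLOT2 overlap.
SLOT4 starts exactly when SLOT3 ends (back-to-back, no overlap), so SLOT3 has no further overlaps.
SLOT4 starts before SLOT2 ends → SLOT2 and SLOT4 overlap.
SLOT5 starts before SLOT2 ends → SLOT2 and SLOT5 overlap.
SLOT6 starts after SLOT2 ends.
SLOT5 starts before SLOT4 ends → SLOT4 and SLOT5 overlap.
SLOT6 starts after SLOT4 ends.
SLOT6 starts after SLOT5 ends.
Overlapping pairs: SLOT1 & SLOT3, SLOT2 & SLOT3, SLOT2 & SLOT4, SLOT2 & SLOT5, SLOT4 & SLOT5 — 5 in total.

5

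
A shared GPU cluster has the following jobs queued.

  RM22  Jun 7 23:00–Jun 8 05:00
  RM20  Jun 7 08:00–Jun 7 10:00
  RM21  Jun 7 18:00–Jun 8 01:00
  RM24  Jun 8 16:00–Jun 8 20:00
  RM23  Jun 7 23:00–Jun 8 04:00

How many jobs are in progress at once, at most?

Walk through starts and ends in time order (an end at T is processed before a start at T):
Jun 7 08:00 start RM20 → 1
Jun 7 10:00 end RM20 → 0
Jun 7 18:00 start RM21 → 1
Jun 7 23:00 start RM22 → 2
Jun 7 23:00 start RM23 → 3
Jun 8 01:00 end RM21 → 2
Jun 8 04:00 end RM23 → 1
Jun 8 05:00 end RM22 → 0
Jun 8 16:00 start RM24 → 1
Jun 8 20:00 end RM24 → 0
Peak is 3, at Jun 7 23:00 (RM21, RM22, RM23).

3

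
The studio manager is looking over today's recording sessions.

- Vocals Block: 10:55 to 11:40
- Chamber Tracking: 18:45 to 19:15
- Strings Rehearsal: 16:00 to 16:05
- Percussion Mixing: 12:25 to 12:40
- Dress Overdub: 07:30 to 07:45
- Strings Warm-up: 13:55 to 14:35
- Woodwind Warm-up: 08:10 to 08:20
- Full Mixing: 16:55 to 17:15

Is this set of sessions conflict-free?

Yes

Check each pair: they overlap iff neither finishes before the other starts.
Sorted by start: Dress Overdub, Woodwind Warm-up, Vocals Block, Percussion Mixing, Strings Warm-up, Strings Rehearsal, Full Mixing, Chamber Tracking.
Woodwind Warm-up starts after Dress Overdub ends — done with Dress Overdub.
Vocals Block starts after Woodwind Warm-up ends — done with Woodwind Warm-up.
Percussion Mixing starts after Vocals Block ends — done with Vocals Block.
Strings Warm-up starts after Percussion Mixing ends — done with Percussion Mixing.
Strings Rehearsal starts after Strings Warm-up ends — done with Strings Warm-up.
Full Mixing starts after Strings Rehearsal ends — done with Strings Rehearsal.
Chamber Tracking starts after Full Mixing ends.
Every pair is clear; the schedule has no overlaps.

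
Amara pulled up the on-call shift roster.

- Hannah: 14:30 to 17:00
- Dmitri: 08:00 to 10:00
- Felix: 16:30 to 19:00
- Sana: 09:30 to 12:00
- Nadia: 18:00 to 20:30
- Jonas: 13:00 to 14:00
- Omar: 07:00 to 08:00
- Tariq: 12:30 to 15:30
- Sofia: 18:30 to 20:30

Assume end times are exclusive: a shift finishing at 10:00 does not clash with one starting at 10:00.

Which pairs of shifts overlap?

Dmitri & Sana, Felix & Hannah, Felix & Nadia, Felix & Sofia, Hannah & Tariq, Jonas & Tariq, Nadia & Sofia

Sorted by start: Omar, Dmitri, Sana, Tariq, Jonas, Hannah, Felix, Nadia, Sofia.
Dmitri starts exactly when Omar ends (back-to-back, no overlap); Omar is clear from here.
Sana starts before Dmitri ends → Dmitri and Sana overlap.
Tariq starts after Dmitri ends; Dmitri is clear from here.
Tariq starts after Sana ends; Sana is clear from here.
Jonas starts before Tariq ends → Tariq and Jonas overlap.
Hannah starts before Tariq ends → Tariq and Hannah overlap.
Felix starts after Tariq ends; Tariq is clear from here.
Hannah starts after Jonas ends; Jonas is clear from here.
Felix starts before Hannah ends → Hannah and Felix overlap.
Nadia starts after Hannah ends; Hannah is clear from here.
Nadia starts before Felix ends → Felix and Nadia overlap.
Sofia starts before Felix ends → Felix and Sofia overlap.
Sofia starts before Nadia ends → Nadia and Sofia overlap.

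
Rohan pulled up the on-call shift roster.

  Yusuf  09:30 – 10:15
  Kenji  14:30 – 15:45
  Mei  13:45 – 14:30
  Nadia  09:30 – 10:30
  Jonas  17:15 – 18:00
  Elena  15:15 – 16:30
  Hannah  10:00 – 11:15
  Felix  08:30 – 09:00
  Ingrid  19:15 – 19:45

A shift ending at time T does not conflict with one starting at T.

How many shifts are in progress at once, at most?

3

Sweep the timeline, counting +1 at each start and −1 at each end (ends before starts at a tie):
08:30 start Felix → 1
09:00 end Felix → 0
09:30 start Nadia → 1
09:30 start Yusuf → 2
10:00 start Hannah → 3
10:15 end Yusuf → 2
10:30 end Nadia → 1
11:15 end Hannah → 0
13:45 start Mei → 1
14:30 end Mei → 0
14:30 start Kenji → 1
15:15 start Elena → 2
15:45 end Kenji → 1
16:30 end Elena → 0
17:15 start Jonas → 1
18:00 end Jonas → 0
19:15 start Ingrid → 1
19:45 end Ingrid → 0
Peak is 3, at 10:00 (Hannah, Nadia, Yusuf).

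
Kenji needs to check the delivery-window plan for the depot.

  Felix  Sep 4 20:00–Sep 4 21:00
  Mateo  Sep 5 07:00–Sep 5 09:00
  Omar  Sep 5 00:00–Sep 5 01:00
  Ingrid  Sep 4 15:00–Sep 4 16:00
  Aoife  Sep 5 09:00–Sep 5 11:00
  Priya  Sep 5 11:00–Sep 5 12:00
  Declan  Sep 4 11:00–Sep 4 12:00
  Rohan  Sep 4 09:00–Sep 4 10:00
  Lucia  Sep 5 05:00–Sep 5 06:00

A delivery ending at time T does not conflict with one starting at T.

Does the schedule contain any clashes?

Two intervals overlap when each starts before the other ends.
Sorted by start: Rohan, Declan, Ingrid, Felix, Omar, Lucia, Mateo, Aoife, Priya.
Declan starts after Rohan ends; Rohan is clear from here.
Ingrid starts after Declan ends; Declan is clear from here.
Felix starts after Ingrid ends; Ingrid is clear from here.
Omar starts after Felix ends; Felix is clear from here.
Lucia starts after Omar ends; Omar is clear from here.
Mateo starts after Lucia ends; Lucia is clear from here.
Aoife starts exactly when Mateo ends (back-to-back, no overlap); Mateo is clear from here.
Priya starts exactly when Aoife ends (back-to-back, no overlap).
Every pair is clear; the schedule has no overlaps.

No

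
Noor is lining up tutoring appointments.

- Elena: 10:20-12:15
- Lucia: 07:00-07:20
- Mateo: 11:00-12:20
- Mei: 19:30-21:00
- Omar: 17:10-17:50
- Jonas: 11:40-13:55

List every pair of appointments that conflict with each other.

Elena & Jonas, Elena & Mateo, Jonas & Mateo

Sorted by start: Lucia, Elena, Mateo, Jonas, Omar, Mei.
Elena starts after Lucia ends, so nothing later overlaps Lucia either.
Mateo starts before Elena ends → Elena and Mateo overlap.
Jonas starts before Elena ends → Elena and Jonas overlap.
Omar starts after Elena ends, so nothing later overlaps Elena either.
Jonas starts before Mateo ends → Mateo and Jonas overlap.
Omar starts after Mateo ends, so nothing later overlaps Mateo either.
Omar starts after Jonas ends, so nothing later overlaps Jonas either.
Mei starts after Omar ends.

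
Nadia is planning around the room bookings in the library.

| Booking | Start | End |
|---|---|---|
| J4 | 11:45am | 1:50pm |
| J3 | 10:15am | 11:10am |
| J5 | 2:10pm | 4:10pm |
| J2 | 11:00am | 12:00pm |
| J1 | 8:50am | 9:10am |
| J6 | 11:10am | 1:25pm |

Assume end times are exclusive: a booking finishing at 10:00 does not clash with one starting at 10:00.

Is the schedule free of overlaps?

No

Sorted by start: J1, J3, J2, J6, J4, J5.
J3 starts after J1 ends — done with J1.
J2 starts before J3 ends → J3 and J2 overlap.
That's a conflict, so the schedule is not conflict-free.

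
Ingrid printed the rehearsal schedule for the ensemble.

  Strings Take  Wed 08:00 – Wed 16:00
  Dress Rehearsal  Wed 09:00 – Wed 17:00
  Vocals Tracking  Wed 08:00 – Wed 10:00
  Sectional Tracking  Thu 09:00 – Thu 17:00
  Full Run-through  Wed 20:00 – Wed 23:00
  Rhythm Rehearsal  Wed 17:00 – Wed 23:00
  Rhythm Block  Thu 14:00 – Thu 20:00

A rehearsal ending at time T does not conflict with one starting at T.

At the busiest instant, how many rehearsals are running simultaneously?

3

Sweep the timeline, counting +1 at each start and −1 at each end (ends before starts at a tie):
Wed 08:00 start Strings Take → 1
Wed 08:00 start Vocals Tracking → 2
Wed 09:00 start Dress Rehearsal → 3
Wed 10:00 end Vocals Tracking → 2
Wed 16:00 end Strings Take → 1
Wed 17:00 end Dress Rehearsal → 0
Wed 17:00 start Rhythm Rehearsal → 1
Wed 20:00 start Full Run-through → 2
Wed 23:00 end Full Run-through → 1
Wed 23:00 end Rhythm Rehearsal → 0
Thu 09:00 start Sectional Tracking → 1
Thu 14:00 start Rhythm Block → 2
Thu 17:00 end Sectional Tracking → 1
Thu 20:00 end Rhythm Block → 0
Peak is 3, at Wed 09:00 (Dress Rehearsal, Strings Take, Vocals Tracking).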